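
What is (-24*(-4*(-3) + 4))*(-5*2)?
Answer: 3840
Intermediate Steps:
(-24*(-4*(-3) + 4))*(-5*2) = -24*(12 + 4)*(-10) = -24*16*(-10) = -384*(-10) = 3840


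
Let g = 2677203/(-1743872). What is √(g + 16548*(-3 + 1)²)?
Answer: √196573370070363/54496 ≈ 257.27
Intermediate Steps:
g = -2677203/1743872 (g = 2677203*(-1/1743872) = -2677203/1743872 ≈ -1.5352)
√(g + 16548*(-3 + 1)²) = √(-2677203/1743872 + 16548*(-3 + 1)²) = √(-2677203/1743872 + 16548*(-2)²) = √(-2677203/1743872 + 16548*4) = √(-2677203/1743872 + 66192) = √(115427698221/1743872) = √196573370070363/54496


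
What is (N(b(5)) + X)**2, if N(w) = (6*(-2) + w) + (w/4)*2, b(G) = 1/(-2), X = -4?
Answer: 4489/16 ≈ 280.56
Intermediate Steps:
b(G) = -1/2
N(w) = -12 + 3*w/2 (N(w) = (-12 + w) + (w*(1/4))*2 = (-12 + w) + (w/4)*2 = (-12 + w) + w/2 = -12 + 3*w/2)
(N(b(5)) + X)**2 = ((-12 + (3/2)*(-1/2)) - 4)**2 = ((-12 - 3/4) - 4)**2 = (-51/4 - 4)**2 = (-67/4)**2 = 4489/16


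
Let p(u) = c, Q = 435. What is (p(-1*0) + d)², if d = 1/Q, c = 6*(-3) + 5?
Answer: 31967716/189225 ≈ 168.94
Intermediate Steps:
c = -13 (c = -18 + 5 = -13)
p(u) = -13
d = 1/435 ≈ 0.0022989
(p(-1*0) + d)² = (-13 + 1/435)² = (-5654/435)² = 31967716/189225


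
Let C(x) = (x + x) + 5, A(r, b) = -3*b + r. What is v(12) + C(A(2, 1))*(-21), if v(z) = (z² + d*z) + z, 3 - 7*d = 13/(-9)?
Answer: 2113/21 ≈ 100.62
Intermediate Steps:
A(r, b) = r - 3*b
d = 40/63 (d = 3/7 - 13/(7*(-9)) = 3/7 - 13*(-1)/(7*9) = 3/7 - ⅐*(-13/9) = 3/7 + 13/63 = 40/63 ≈ 0.63492)
v(z) = z² + 103*z/63 (v(z) = (z² + 40*z/63) + z = z² + 103*z/63)
C(x) = 5 + 2*x (C(x) = 2*x + 5 = 5 + 2*x)
v(12) + C(A(2, 1))*(-21) = (1/63)*12*(103 + 63*12) + (5 + 2*(2 - 3*1))*(-21) = (1/63)*12*(103 + 756) + (5 + 2*(2 - 3))*(-21) = (1/63)*12*859 + (5 + 2*(-1))*(-21) = 3436/21 + (5 - 2)*(-21) = 3436/21 + 3*(-21) = 3436/21 - 63 = 2113/21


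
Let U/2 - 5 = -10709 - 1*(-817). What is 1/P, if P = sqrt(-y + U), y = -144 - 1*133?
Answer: -I*sqrt(19497)/19497 ≈ -0.0071617*I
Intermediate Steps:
y = -277 (y = -144 - 133 = -277)
U = -19774 (U = 10 + 2*(-10709 - 1*(-817)) = 10 + 2*(-10709 + 817) = 10 + 2*(-9892) = 10 - 19784 = -19774)
P = I*sqrt(19497) (P = sqrt(-1*(-277) - 19774) = sqrt(277 - 19774) = sqrt(-19497) = I*sqrt(19497) ≈ 139.63*I)
1/P = 1/(I*sqrt(19497)) = -I*sqrt(19497)/19497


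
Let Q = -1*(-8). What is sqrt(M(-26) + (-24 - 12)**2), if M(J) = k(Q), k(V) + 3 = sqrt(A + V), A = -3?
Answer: sqrt(1293 + sqrt(5)) ≈ 35.989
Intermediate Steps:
Q = 8
k(V) = -3 + sqrt(-3 + V)
M(J) = -3 + sqrt(5) (M(J) = -3 + sqrt(-3 + 8) = -3 + sqrt(5))
sqrt(M(-26) + (-24 - 12)**2) = sqrt((-3 + sqrt(5)) + (-24 - 12)**2) = sqrt((-3 + sqrt(5)) + (-36)**2) = sqrt((-3 + sqrt(5)) + 1296) = sqrt(1293 + sqrt(5))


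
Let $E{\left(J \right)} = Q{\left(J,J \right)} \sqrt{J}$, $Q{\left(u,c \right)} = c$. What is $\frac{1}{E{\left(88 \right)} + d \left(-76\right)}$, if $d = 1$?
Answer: $\frac{19}{168924} + \frac{11 \sqrt{22}}{42231} \approx 0.0013342$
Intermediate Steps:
$E{\left(J \right)} = J^{\frac{3}{2}}$ ($E{\left(J \right)} = J \sqrt{J} = J^{\frac{3}{2}}$)
$\frac{1}{E{\left(88 \right)} + d \left(-76\right)} = \frac{1}{88^{\frac{3}{2}} + 1 \left(-76\right)} = \frac{1}{176 \sqrt{22} - 76} = \frac{1}{-76 + 176 \sqrt{22}}$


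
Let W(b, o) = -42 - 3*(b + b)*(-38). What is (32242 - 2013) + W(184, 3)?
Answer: 72139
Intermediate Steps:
W(b, o) = -42 + 228*b (W(b, o) = -42 - 3*(2*b)*(-38) = -42 - 6*b*(-38) = -42 - (-228)*b = -42 + 228*b)
(32242 - 2013) + W(184, 3) = (32242 - 2013) + (-42 + 228*184) = 30229 + (-42 + 41952) = 30229 + 41910 = 72139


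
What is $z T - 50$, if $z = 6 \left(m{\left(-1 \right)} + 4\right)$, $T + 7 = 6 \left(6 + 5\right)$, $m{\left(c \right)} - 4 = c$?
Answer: $2428$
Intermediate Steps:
$m{\left(c \right)} = 4 + c$
$T = 59$ ($T = -7 + 6 \left(6 + 5\right) = -7 + 6 \cdot 11 = -7 + 66 = 59$)
$z = 42$ ($z = 6 \left(\left(4 - 1\right) + 4\right) = 6 \left(3 + 4\right) = 6 \cdot 7 = 42$)
$z T - 50 = 42 \cdot 59 - 50 = 2478 - 50 = 2428$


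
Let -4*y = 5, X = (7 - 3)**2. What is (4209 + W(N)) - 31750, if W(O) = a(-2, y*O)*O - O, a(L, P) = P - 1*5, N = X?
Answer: -27957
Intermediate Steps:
X = 16 (X = 4**2 = 16)
y = -5/4 (y = -1/4*5 = -5/4 ≈ -1.2500)
N = 16
a(L, P) = -5 + P (a(L, P) = P - 5 = -5 + P)
W(O) = -O + O*(-5 - 5*O/4) (W(O) = (-5 - 5*O/4)*O - O = O*(-5 - 5*O/4) - O = -O + O*(-5 - 5*O/4))
(4209 + W(N)) - 31750 = (4209 + (1/4)*16*(-24 - 5*16)) - 31750 = (4209 + (1/4)*16*(-24 - 80)) - 31750 = (4209 + (1/4)*16*(-104)) - 31750 = (4209 - 416) - 31750 = 3793 - 31750 = -27957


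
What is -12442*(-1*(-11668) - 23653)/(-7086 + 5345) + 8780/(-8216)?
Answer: -306290899475/3576014 ≈ -85652.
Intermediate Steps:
-12442*(-1*(-11668) - 23653)/(-7086 + 5345) + 8780/(-8216) = -12442/((-1741/(11668 - 23653))) + 8780*(-1/8216) = -12442/((-1741/(-11985))) - 2195/2054 = -12442/((-1741*(-1/11985))) - 2195/2054 = -12442/1741/11985 - 2195/2054 = -12442*11985/1741 - 2195/2054 = -149117370/1741 - 2195/2054 = -306290899475/3576014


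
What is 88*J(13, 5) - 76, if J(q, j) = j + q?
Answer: 1508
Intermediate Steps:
88*J(13, 5) - 76 = 88*(5 + 13) - 76 = 88*18 - 76 = 1584 - 76 = 1508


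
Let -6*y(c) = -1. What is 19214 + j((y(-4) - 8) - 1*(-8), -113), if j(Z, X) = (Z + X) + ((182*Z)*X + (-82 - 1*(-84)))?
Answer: 31351/2 ≈ 15676.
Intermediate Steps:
y(c) = ⅙ (y(c) = -⅙*(-1) = ⅙)
j(Z, X) = 2 + X + Z + 182*X*Z (j(Z, X) = (X + Z) + (182*X*Z + (-82 + 84)) = (X + Z) + (182*X*Z + 2) = (X + Z) + (2 + 182*X*Z) = 2 + X + Z + 182*X*Z)
19214 + j((y(-4) - 8) - 1*(-8), -113) = 19214 + (2 - 113 + ((⅙ - 8) - 1*(-8)) + 182*(-113)*((⅙ - 8) - 1*(-8))) = 19214 + (2 - 113 + (-47/6 + 8) + 182*(-113)*(-47/6 + 8)) = 19214 + (2 - 113 + ⅙ + 182*(-113)*(⅙)) = 19214 + (2 - 113 + ⅙ - 10283/3) = 19214 - 7077/2 = 31351/2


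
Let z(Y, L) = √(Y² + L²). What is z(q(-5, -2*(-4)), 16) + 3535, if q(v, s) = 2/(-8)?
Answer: 3535 + √4097/4 ≈ 3551.0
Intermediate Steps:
q(v, s) = -¼ (q(v, s) = 2*(-⅛) = -¼)
z(Y, L) = √(L² + Y²)
z(q(-5, -2*(-4)), 16) + 3535 = √(16² + (-¼)²) + 3535 = √(256 + 1/16) + 3535 = √(4097/16) + 3535 = √4097/4 + 3535 = 3535 + √4097/4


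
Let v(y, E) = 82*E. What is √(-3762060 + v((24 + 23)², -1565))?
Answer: I*√3890390 ≈ 1972.4*I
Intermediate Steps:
√(-3762060 + v((24 + 23)², -1565)) = √(-3762060 + 82*(-1565)) = √(-3762060 - 128330) = √(-3890390) = I*√3890390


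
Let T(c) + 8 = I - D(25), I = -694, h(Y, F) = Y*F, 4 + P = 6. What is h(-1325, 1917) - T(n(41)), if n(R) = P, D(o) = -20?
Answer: -2539343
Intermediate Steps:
P = 2 (P = -4 + 6 = 2)
h(Y, F) = F*Y
n(R) = 2
T(c) = -682 (T(c) = -8 + (-694 - 1*(-20)) = -8 + (-694 + 20) = -8 - 674 = -682)
h(-1325, 1917) - T(n(41)) = 1917*(-1325) - 1*(-682) = -2540025 + 682 = -2539343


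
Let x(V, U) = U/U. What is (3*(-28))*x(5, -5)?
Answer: -84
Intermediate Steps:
x(V, U) = 1
(3*(-28))*x(5, -5) = (3*(-28))*1 = -84*1 = -84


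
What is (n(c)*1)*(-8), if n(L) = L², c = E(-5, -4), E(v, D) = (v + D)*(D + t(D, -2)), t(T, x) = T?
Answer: -41472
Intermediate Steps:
E(v, D) = 2*D*(D + v) (E(v, D) = (v + D)*(D + D) = (D + v)*(2*D) = 2*D*(D + v))
c = 72 (c = 2*(-4)*(-4 - 5) = 2*(-4)*(-9) = 72)
(n(c)*1)*(-8) = (72²*1)*(-8) = (5184*1)*(-8) = 5184*(-8) = -41472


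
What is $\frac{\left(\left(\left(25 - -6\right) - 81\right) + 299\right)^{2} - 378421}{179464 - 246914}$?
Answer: $\frac{31642}{6745} \approx 4.6912$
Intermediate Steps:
$\frac{\left(\left(\left(25 - -6\right) - 81\right) + 299\right)^{2} - 378421}{179464 - 246914} = \frac{\left(\left(\left(25 + 6\right) - 81\right) + 299\right)^{2} - 378421}{-67450} = \left(\left(\left(31 - 81\right) + 299\right)^{2} - 378421\right) \left(- \frac{1}{67450}\right) = \left(\left(-50 + 299\right)^{2} - 378421\right) \left(- \frac{1}{67450}\right) = \left(249^{2} - 378421\right) \left(- \frac{1}{67450}\right) = \left(62001 - 378421\right) \left(- \frac{1}{67450}\right) = \left(-316420\right) \left(- \frac{1}{67450}\right) = \frac{31642}{6745}$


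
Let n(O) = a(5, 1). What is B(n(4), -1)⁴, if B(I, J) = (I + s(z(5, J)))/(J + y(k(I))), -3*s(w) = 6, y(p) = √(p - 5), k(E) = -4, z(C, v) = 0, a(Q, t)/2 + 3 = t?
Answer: 2268/625 - 7776*I/625 ≈ 3.6288 - 12.442*I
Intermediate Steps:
a(Q, t) = -6 + 2*t
n(O) = -4 (n(O) = -6 + 2*1 = -6 + 2 = -4)
y(p) = √(-5 + p)
s(w) = -2 (s(w) = -⅓*6 = -2)
B(I, J) = (-2 + I)/(J + 3*I) (B(I, J) = (I - 2)/(J + √(-5 - 4)) = (-2 + I)/(J + √(-9)) = (-2 + I)/(J + 3*I))
B(n(4), -1)⁴ = ((-2 - 4)/(-1 + 3*I))⁴ = (((-1 - 3*I)/10)*(-6))⁴ = (-3*(-1 - 3*I)/5)⁴ = 81*(-1 - 3*I)⁴/625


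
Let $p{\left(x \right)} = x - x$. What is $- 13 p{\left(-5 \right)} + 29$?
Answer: $29$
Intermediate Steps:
$p{\left(x \right)} = 0$
$- 13 p{\left(-5 \right)} + 29 = \left(-13\right) 0 + 29 = 0 + 29 = 29$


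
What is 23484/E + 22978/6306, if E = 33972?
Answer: 2036620/469797 ≈ 4.3351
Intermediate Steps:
23484/E + 22978/6306 = 23484/33972 + 22978/6306 = 23484*(1/33972) + 22978*(1/6306) = 103/149 + 11489/3153 = 2036620/469797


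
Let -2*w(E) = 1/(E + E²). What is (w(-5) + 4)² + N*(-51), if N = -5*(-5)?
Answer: -2014719/1600 ≈ -1259.2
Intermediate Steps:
w(E) = -1/(2*(E + E²))
N = 25
(w(-5) + 4)² + N*(-51) = (-½/(-5*(1 - 5)) + 4)² + 25*(-51) = (-½*(-⅕)/(-4) + 4)² - 1275 = (-½*(-⅕)*(-¼) + 4)² - 1275 = (-1/40 + 4)² - 1275 = (159/40)² - 1275 = 25281/1600 - 1275 = -2014719/1600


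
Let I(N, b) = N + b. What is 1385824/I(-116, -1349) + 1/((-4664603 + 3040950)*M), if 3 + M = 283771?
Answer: -638505609227992761/674985219998360 ≈ -945.96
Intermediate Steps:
M = 283768 (M = -3 + 283771 = 283768)
1385824/I(-116, -1349) + 1/((-4664603 + 3040950)*M) = 1385824/(-116 - 1349) + 1/((-4664603 + 3040950)*283768) = 1385824/(-1465) + (1/283768)/(-1623653) = 1385824*(-1/1465) - 1/1623653*1/283768 = -1385824/1465 - 1/460740764504 = -638505609227992761/674985219998360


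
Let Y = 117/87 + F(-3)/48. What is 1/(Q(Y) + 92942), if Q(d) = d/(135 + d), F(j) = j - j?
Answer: 1318/122497569 ≈ 1.0759e-5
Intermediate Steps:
F(j) = 0
Y = 39/29 (Y = 117/87 + 0/48 = 117*(1/87) + 0*(1/48) = 39/29 + 0 = 39/29 ≈ 1.3448)
1/(Q(Y) + 92942) = 1/(39/(29*(135 + 39/29)) + 92942) = 1/(39/(29*(3954/29)) + 92942) = 1/((39/29)*(29/3954) + 92942) = 1/(13/1318 + 92942) = 1/(122497569/1318) = 1318/122497569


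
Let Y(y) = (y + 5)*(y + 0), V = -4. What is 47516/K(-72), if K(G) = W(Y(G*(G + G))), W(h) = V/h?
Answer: -1277553949056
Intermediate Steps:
Y(y) = y*(5 + y) (Y(y) = (5 + y)*y = y*(5 + y))
W(h) = -4/h
K(G) = -2/(G**2*(5 + 2*G**2)) (K(G) = -4*1/(G*(5 + G*(G + G))*(G + G)) = -4*1/(2*G**2*(5 + G*(2*G))) = -4*1/(2*G**2*(5 + 2*G**2)) = -2/(G**2*(5 + 2*G**2)))
47516/K(-72) = 47516/((-2/((-72)**2*(5 + 2*(-72)**2)))) = 47516/((-2*1/5184/(5 + 2*5184))) = 47516/((-2*1/5184/(5 + 10368))) = 47516/((-2*1/5184/10373)) = 47516/((-2*1/5184*1/10373)) = 47516/(-1/26886816) = 47516*(-26886816) = -1277553949056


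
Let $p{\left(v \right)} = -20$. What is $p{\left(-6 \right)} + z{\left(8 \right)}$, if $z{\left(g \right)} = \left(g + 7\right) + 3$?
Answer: $-2$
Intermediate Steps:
$z{\left(g \right)} = 10 + g$ ($z{\left(g \right)} = \left(7 + g\right) + 3 = 10 + g$)
$p{\left(-6 \right)} + z{\left(8 \right)} = -20 + \left(10 + 8\right) = -20 + 18 = -2$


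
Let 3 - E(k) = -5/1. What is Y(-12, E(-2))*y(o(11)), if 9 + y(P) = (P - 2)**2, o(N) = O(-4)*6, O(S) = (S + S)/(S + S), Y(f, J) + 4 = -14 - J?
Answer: -182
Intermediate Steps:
E(k) = 8 (E(k) = 3 - (-5)/1 = 3 - (-5) = 3 - 1*(-5) = 3 + 5 = 8)
Y(f, J) = -18 - J (Y(f, J) = -4 + (-14 - J) = -18 - J)
O(S) = 1 (O(S) = (2*S)/((2*S)) = (2*S)*(1/(2*S)) = 1)
o(N) = 6 (o(N) = 1*6 = 6)
y(P) = -9 + (-2 + P)**2 (y(P) = -9 + (P - 2)**2 = -9 + (-2 + P)**2)
Y(-12, E(-2))*y(o(11)) = (-18 - 1*8)*(-9 + (-2 + 6)**2) = (-18 - 8)*(-9 + 4**2) = -26*(-9 + 16) = -26*7 = -182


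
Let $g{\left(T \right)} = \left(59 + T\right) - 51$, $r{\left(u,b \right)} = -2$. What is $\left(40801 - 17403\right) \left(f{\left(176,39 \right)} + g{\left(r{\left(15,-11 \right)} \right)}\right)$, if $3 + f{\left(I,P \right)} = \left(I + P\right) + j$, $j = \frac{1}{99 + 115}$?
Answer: $\frac{545793447}{107} \approx 5.1009 \cdot 10^{6}$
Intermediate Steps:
$g{\left(T \right)} = 8 + T$
$j = \frac{1}{214} \approx 0.0046729$
$f{\left(I,P \right)} = - \frac{641}{214} + I + P$ ($f{\left(I,P \right)} = -3 + \left(\left(I + P\right) + \frac{1}{214}\right) = -3 + \left(\frac{1}{214} + I + P\right) = - \frac{641}{214} + I + P$)
$\left(40801 - 17403\right) \left(f{\left(176,39 \right)} + g{\left(r{\left(15,-11 \right)} \right)}\right) = \left(40801 - 17403\right) \left(\left(- \frac{641}{214} + 176 + 39\right) + \left(8 - 2\right)\right) = 23398 \left(\frac{45369}{214} + 6\right) = 23398 \cdot \frac{46653}{214} = \frac{545793447}{107}$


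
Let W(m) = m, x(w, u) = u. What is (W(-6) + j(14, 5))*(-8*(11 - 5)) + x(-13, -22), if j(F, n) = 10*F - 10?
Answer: -5974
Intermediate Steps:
j(F, n) = -10 + 10*F
(W(-6) + j(14, 5))*(-8*(11 - 5)) + x(-13, -22) = (-6 + (-10 + 10*14))*(-8*(11 - 5)) - 22 = (-6 + (-10 + 140))*(-8*6) - 22 = (-6 + 130)*(-48) - 22 = 124*(-48) - 22 = -5952 - 22 = -5974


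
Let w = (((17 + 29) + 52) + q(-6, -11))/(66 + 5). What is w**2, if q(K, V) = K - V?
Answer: 10609/5041 ≈ 2.1045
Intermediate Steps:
w = 103/71 (w = (((17 + 29) + 52) + (-6 - 1*(-11)))/(66 + 5) = ((46 + 52) + (-6 + 11))/71 = (98 + 5)*(1/71) = 103*(1/71) = 103/71 ≈ 1.4507)
w**2 = (103/71)**2 = 10609/5041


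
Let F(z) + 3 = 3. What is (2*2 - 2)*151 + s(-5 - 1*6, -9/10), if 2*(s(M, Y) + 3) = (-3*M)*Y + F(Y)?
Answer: 5683/20 ≈ 284.15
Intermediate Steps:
F(z) = 0 (F(z) = -3 + 3 = 0)
s(M, Y) = -3 - 3*M*Y/2 (s(M, Y) = -3 + ((-3*M)*Y + 0)/2 = -3 + (-3*M*Y + 0)/2 = -3 + (-3*M*Y)/2 = -3 - 3*M*Y/2)
(2*2 - 2)*151 + s(-5 - 1*6, -9/10) = (2*2 - 2)*151 + (-3 - 3*(-5 - 1*6)*(-9/10)/2) = (4 - 2)*151 + (-3 - 3*(-5 - 6)*(-9*1/10)/2) = 2*151 + (-3 - 3/2*(-11)*(-9/10)) = 302 + (-3 - 297/20) = 302 - 357/20 = 5683/20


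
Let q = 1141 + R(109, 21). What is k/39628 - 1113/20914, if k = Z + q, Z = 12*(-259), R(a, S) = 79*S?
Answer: -12636869/207194998 ≈ -0.060990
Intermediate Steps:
Z = -3108
q = 2800 (q = 1141 + 79*21 = 1141 + 1659 = 2800)
k = -308 (k = -3108 + 2800 = -308)
k/39628 - 1113/20914 = -308/39628 - 1113/20914 = -308*1/39628 - 1113*1/20914 = -77/9907 - 1113/20914 = -12636869/207194998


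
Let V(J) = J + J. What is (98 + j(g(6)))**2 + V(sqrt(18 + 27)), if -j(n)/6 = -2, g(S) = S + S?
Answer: 12100 + 6*sqrt(5) ≈ 12113.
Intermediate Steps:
g(S) = 2*S
j(n) = 12 (j(n) = -6*(-2) = 12)
V(J) = 2*J
(98 + j(g(6)))**2 + V(sqrt(18 + 27)) = (98 + 12)**2 + 2*sqrt(18 + 27) = 110**2 + 2*sqrt(45) = 12100 + 2*(3*sqrt(5)) = 12100 + 6*sqrt(5)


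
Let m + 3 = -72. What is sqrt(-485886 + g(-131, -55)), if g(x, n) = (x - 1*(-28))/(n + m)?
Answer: I*sqrt(8211460010)/130 ≈ 697.05*I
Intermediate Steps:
m = -75 (m = -3 - 72 = -75)
g(x, n) = (28 + x)/(-75 + n) (g(x, n) = (x - 1*(-28))/(n - 75) = (x + 28)/(-75 + n) = (28 + x)/(-75 + n))
sqrt(-485886 + g(-131, -55)) = sqrt(-485886 + (28 - 131)/(-75 - 55)) = sqrt(-485886 - 103/(-130)) = sqrt(-485886 - 1/130*(-103)) = sqrt(-485886 + 103/130) = sqrt(-63165077/130) = I*sqrt(8211460010)/130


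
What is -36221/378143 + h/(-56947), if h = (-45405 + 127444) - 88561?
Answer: 403571359/21534109421 ≈ 0.018741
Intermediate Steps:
h = -6522 (h = 82039 - 88561 = -6522)
-36221/378143 + h/(-56947) = -36221/378143 - 6522/(-56947) = -36221*1/378143 - 6522*(-1/56947) = -36221/378143 + 6522/56947 = 403571359/21534109421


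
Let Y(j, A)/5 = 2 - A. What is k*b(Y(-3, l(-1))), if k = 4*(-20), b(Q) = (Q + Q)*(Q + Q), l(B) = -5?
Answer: -392000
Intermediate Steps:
Y(j, A) = 10 - 5*A (Y(j, A) = 5*(2 - A) = 10 - 5*A)
b(Q) = 4*Q**2 (b(Q) = (2*Q)*(2*Q) = 4*Q**2)
k = -80
k*b(Y(-3, l(-1))) = -320*(10 - 5*(-5))**2 = -320*(10 + 25)**2 = -320*35**2 = -320*1225 = -80*4900 = -392000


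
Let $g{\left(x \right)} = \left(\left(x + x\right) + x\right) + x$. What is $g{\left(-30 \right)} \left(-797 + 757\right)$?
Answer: $4800$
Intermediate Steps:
$g{\left(x \right)} = 4 x$ ($g{\left(x \right)} = \left(2 x + x\right) + x = 3 x + x = 4 x$)
$g{\left(-30 \right)} \left(-797 + 757\right) = 4 \left(-30\right) \left(-797 + 757\right) = \left(-120\right) \left(-40\right) = 4800$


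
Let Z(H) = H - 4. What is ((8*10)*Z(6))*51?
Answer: 8160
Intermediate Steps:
Z(H) = -4 + H
((8*10)*Z(6))*51 = ((8*10)*(-4 + 6))*51 = (80*2)*51 = 160*51 = 8160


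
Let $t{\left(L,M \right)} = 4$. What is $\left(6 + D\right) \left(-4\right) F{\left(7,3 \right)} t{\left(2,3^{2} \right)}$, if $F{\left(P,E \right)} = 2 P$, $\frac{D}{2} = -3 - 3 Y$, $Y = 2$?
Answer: $2688$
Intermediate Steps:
$D = -18$ ($D = 2 \left(-3 - 6\right) = 2 \left(-9\right) = -18$)
$\left(6 + D\right) \left(-4\right) F{\left(7,3 \right)} t{\left(2,3^{2} \right)} = \left(6 - 18\right) \left(-4\right) 2 \cdot 7 \cdot 4 = \left(-12\right) \left(-4\right) 14 \cdot 4 = 48 \cdot 14 \cdot 4 = 672 \cdot 4 = 2688$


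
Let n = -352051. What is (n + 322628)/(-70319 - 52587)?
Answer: 29423/122906 ≈ 0.23939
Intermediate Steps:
(n + 322628)/(-70319 - 52587) = (-352051 + 322628)/(-70319 - 52587) = -29423/(-122906) = -29423*(-1/122906) = 29423/122906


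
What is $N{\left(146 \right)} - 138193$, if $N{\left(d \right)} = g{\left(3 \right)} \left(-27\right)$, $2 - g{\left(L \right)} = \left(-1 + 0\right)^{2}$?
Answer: $-138220$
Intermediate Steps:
$g{\left(L \right)} = 1$ ($g{\left(L \right)} = 2 - \left(-1 + 0\right)^{2} = 2 - \left(-1\right)^{2} = 2 - 1 = 1$)
$N{\left(d \right)} = -27$ ($N{\left(d \right)} = 1 \left(-27\right) = -27$)
$N{\left(146 \right)} - 138193 = -27 - 138193 = -138220$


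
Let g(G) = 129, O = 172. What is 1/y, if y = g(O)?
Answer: 1/129 ≈ 0.0077519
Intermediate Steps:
y = 129
1/y = 1/129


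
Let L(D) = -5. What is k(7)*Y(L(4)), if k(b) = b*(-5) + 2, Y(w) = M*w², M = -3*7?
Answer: 17325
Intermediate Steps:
M = -21
Y(w) = -21*w²
k(b) = 2 - 5*b (k(b) = -5*b + 2 = 2 - 5*b)
k(7)*Y(L(4)) = (2 - 5*7)*(-21*(-5)²) = (2 - 35)*(-21*25) = -33*(-525) = 17325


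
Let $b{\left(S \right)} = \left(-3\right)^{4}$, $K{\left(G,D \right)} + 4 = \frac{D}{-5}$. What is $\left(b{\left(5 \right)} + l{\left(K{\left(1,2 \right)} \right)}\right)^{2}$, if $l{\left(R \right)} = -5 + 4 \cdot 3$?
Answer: $7744$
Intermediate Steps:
$K{\left(G,D \right)} = -4 - \frac{D}{5}$ ($K{\left(G,D \right)} = -4 + \frac{D}{-5} = -4 + D \left(- \frac{1}{5}\right) = -4 - \frac{D}{5}$)
$b{\left(S \right)} = 81$
$l{\left(R \right)} = 7$ ($l{\left(R \right)} = -5 + 12 = 7$)
$\left(b{\left(5 \right)} + l{\left(K{\left(1,2 \right)} \right)}\right)^{2} = \left(81 + 7\right)^{2} = 88^{2} = 7744$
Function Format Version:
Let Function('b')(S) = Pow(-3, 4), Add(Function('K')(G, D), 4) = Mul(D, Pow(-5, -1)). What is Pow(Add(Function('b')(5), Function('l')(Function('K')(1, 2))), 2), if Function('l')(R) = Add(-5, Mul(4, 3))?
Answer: 7744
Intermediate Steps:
Function('K')(G, D) = Add(-4, Mul(Rational(-1, 5), D)) (Function('K')(G, D) = Add(-4, Mul(D, Pow(-5, -1))) = Add(-4, Mul(D, Rational(-1, 5))) = Add(-4, Mul(Rational(-1, 5), D)))
Function('b')(S) = 81
Function('l')(R) = 7 (Function('l')(R) = Add(-5, 12) = 7)
Pow(Add(Function('b')(5), Function('l')(Function('K')(1, 2))), 2) = Pow(Add(81, 7), 2) = Pow(88, 2) = 7744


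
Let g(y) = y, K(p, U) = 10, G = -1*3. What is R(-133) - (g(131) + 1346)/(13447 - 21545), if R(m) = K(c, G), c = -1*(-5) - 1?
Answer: 82457/8098 ≈ 10.182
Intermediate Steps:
G = -3
c = 4 (c = 5 - 1 = 4)
R(m) = 10
R(-133) - (g(131) + 1346)/(13447 - 21545) = 10 - (131 + 1346)/(13447 - 21545) = 10 - 1477/(-8098) = 10 - 1477*(-1)/8098 = 10 - 1*(-1477/8098) = 10 + 1477/8098 = 82457/8098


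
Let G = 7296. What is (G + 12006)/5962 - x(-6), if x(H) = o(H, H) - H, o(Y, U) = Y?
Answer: 9651/2981 ≈ 3.2375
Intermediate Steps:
x(H) = 0 (x(H) = H - H = 0)
(G + 12006)/5962 - x(-6) = (7296 + 12006)/5962 - 1*0 = 19302*(1/5962) + 0 = 9651/2981 + 0 = 9651/2981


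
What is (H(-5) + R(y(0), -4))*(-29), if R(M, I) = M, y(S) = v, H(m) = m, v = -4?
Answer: 261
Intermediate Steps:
y(S) = -4
(H(-5) + R(y(0), -4))*(-29) = (-5 - 4)*(-29) = -9*(-29) = 261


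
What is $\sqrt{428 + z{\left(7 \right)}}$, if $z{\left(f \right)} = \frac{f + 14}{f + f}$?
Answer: $\frac{\sqrt{1718}}{2} \approx 20.724$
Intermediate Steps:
$z{\left(f \right)} = \frac{14 + f}{2 f}$
$\sqrt{428 + z{\left(7 \right)}} = \sqrt{428 + \frac{14 + 7}{2 \cdot 7}} = \sqrt{428 + \frac{1}{2} \cdot \frac{1}{7} \cdot 21} = \sqrt{428 + \frac{3}{2}} = \sqrt{\frac{859}{2}} = \frac{\sqrt{1718}}{2}$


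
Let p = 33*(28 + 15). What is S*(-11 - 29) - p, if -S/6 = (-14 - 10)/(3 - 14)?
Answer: -9849/11 ≈ -895.36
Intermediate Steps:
S = -144/11 (S = -6*(-14 - 10)/(3 - 14) = -(-144)/(-11) = -(-144)*(-1)/11 = -6*24/11 = -144/11 ≈ -13.091)
p = 1419 (p = 33*43 = 1419)
S*(-11 - 29) - p = -144*(-11 - 29)/11 - 1*1419 = -144/11*(-40) - 1419 = 5760/11 - 1419 = -9849/11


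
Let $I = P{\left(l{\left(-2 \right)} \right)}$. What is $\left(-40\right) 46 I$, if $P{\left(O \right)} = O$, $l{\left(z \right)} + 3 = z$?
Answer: $9200$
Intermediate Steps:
$l{\left(z \right)} = -3 + z$
$I = -5$ ($I = -3 - 2 = -5$)
$\left(-40\right) 46 I = \left(-40\right) 46 \left(-5\right) = \left(-1840\right) \left(-5\right) = 9200$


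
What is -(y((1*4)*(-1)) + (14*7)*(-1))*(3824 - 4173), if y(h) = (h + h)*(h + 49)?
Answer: -159842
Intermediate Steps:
y(h) = 2*h*(49 + h) (y(h) = (2*h)*(49 + h) = 2*h*(49 + h))
-(y((1*4)*(-1)) + (14*7)*(-1))*(3824 - 4173) = -(2*((1*4)*(-1))*(49 + (1*4)*(-1)) + (14*7)*(-1))*(3824 - 4173) = -(2*(4*(-1))*(49 + 4*(-1)) + 98*(-1))*(-349) = -(2*(-4)*(49 - 4) - 98)*(-349) = -(2*(-4)*45 - 98)*(-349) = -(-360 - 98)*(-349) = -(-458)*(-349) = -1*159842 = -159842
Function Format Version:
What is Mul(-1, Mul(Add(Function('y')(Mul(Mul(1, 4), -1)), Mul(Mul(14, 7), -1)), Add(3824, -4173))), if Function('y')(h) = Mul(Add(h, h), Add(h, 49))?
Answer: -159842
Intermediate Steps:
Function('y')(h) = Mul(2, h, Add(49, h)) (Function('y')(h) = Mul(Mul(2, h), Add(49, h)) = Mul(2, h, Add(49, h)))
Mul(-1, Mul(Add(Function('y')(Mul(Mul(1, 4), -1)), Mul(Mul(14, 7), -1)), Add(3824, -4173))) = Mul(-1, Mul(Add(Mul(2, Mul(Mul(1, 4), -1), Add(49, Mul(Mul(1, 4), -1))), Mul(Mul(14, 7), -1)), Add(3824, -4173))) = Mul(-1, Mul(Add(Mul(2, Mul(4, -1), Add(49, Mul(4, -1))), Mul(98, -1)), -349)) = Mul(-1, Mul(Add(Mul(2, -4, Add(49, -4)), -98), -349)) = Mul(-1, Mul(Add(Mul(2, -4, 45), -98), -349)) = Mul(-1, Mul(Add(-360, -98), -349)) = Mul(-1, Mul(-458, -349)) = Mul(-1, 159842) = -159842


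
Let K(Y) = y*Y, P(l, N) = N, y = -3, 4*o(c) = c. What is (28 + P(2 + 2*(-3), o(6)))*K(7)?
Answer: -1239/2 ≈ -619.50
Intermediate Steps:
o(c) = c/4
K(Y) = -3*Y
(28 + P(2 + 2*(-3), o(6)))*K(7) = (28 + (¼)*6)*(-3*7) = (28 + 3/2)*(-21) = (59/2)*(-21) = -1239/2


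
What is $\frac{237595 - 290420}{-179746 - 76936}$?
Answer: $\frac{52825}{256682} \approx 0.2058$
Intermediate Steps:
$\frac{237595 - 290420}{-179746 - 76936} = \frac{237595 - 290420}{-256682} = \left(-52825\right) \left(- \frac{1}{256682}\right) = \frac{52825}{256682}$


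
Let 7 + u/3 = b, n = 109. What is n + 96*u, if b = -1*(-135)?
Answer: 36973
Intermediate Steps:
b = 135
u = 384 (u = -21 + 3*135 = -21 + 405 = 384)
n + 96*u = 109 + 96*384 = 109 + 36864 = 36973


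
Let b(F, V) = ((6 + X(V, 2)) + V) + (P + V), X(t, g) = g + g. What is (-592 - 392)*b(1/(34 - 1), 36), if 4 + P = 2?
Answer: -78720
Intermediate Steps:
P = -2 (P = -4 + 2 = -2)
X(t, g) = 2*g
b(F, V) = 8 + 2*V (b(F, V) = ((6 + 2*2) + V) + (-2 + V) = ((6 + 4) + V) + (-2 + V) = (10 + V) + (-2 + V) = 8 + 2*V)
(-592 - 392)*b(1/(34 - 1), 36) = (-592 - 392)*(8 + 2*36) = -984*(8 + 72) = -984*80 = -78720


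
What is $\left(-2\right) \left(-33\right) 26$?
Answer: $1716$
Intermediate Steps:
$\left(-2\right) \left(-33\right) 26 = 66 \cdot 26 = 1716$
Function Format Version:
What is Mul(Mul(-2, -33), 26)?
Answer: 1716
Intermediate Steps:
Mul(Mul(-2, -33), 26) = Mul(66, 26) = 1716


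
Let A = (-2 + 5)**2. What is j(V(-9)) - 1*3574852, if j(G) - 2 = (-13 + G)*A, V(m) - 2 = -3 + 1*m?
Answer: -3575057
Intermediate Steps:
A = 9 (A = 3**2 = 9)
V(m) = -1 + m (V(m) = 2 + (-3 + 1*m) = 2 + (-3 + m) = -1 + m)
j(G) = -115 + 9*G (j(G) = 2 + (-13 + G)*9 = 2 + (-117 + 9*G) = -115 + 9*G)
j(V(-9)) - 1*3574852 = (-115 + 9*(-1 - 9)) - 1*3574852 = (-115 + 9*(-10)) - 3574852 = (-115 - 90) - 3574852 = -205 - 3574852 = -3575057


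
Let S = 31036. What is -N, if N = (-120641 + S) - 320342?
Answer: 409947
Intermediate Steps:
N = -409947 (N = (-120641 + 31036) - 320342 = -89605 - 320342 = -409947)
-N = -1*(-409947) = 409947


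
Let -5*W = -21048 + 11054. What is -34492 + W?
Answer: -162466/5 ≈ -32493.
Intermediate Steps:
W = 9994/5 (W = -(-21048 + 11054)/5 = -1/5*(-9994) = 9994/5 ≈ 1998.8)
-34492 + W = -34492 + 9994/5 = -162466/5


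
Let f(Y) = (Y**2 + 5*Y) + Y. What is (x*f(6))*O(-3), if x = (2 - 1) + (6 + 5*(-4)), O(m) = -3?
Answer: 2808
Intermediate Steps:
f(Y) = Y**2 + 6*Y
x = -13 (x = 1 + (6 - 20) = 1 - 14 = -13)
(x*f(6))*O(-3) = -78*(6 + 6)*(-3) = -78*12*(-3) = -13*72*(-3) = -936*(-3) = 2808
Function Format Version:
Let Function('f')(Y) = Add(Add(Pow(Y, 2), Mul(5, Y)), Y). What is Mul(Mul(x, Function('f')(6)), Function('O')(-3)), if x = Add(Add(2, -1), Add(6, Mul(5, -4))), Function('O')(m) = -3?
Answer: 2808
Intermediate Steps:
Function('f')(Y) = Add(Pow(Y, 2), Mul(6, Y))
x = -13 (x = Add(1, Add(6, -20)) = Add(1, -14) = -13)
Mul(Mul(x, Function('f')(6)), Function('O')(-3)) = Mul(Mul(-13, Mul(6, Add(6, 6))), -3) = Mul(Mul(-13, Mul(6, 12)), -3) = Mul(Mul(-13, 72), -3) = Mul(-936, -3) = 2808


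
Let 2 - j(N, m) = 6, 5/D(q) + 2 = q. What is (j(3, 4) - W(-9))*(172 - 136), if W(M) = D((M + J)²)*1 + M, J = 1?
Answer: 5490/31 ≈ 177.10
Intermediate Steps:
D(q) = 5/(-2 + q)
j(N, m) = -4 (j(N, m) = 2 - 1*6 = 2 - 6 = -4)
W(M) = M + 5/(-2 + (1 + M)²) (W(M) = (5/(-2 + (M + 1)²))*1 + M = (5/(-2 + (1 + M)²))*1 + M = 5/(-2 + (1 + M)²) + M = M + 5/(-2 + (1 + M)²))
(j(3, 4) - W(-9))*(172 - 136) = (-4 - (-9 + 5/(-2 + (1 - 9)²)))*(172 - 136) = (-4 - (-9 + 5/(-2 + (-8)²)))*36 = (-4 - (-9 + 5/(-2 + 64)))*36 = (-4 - (-9 + 5/62))*36 = (-4 - 1*(-553/62))*36 = (-4 + 553/62)*36 = (305/62)*36 = 5490/31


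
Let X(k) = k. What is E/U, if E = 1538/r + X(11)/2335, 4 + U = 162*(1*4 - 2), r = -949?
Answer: -3580791/709092800 ≈ -0.0050498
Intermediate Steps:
U = 320 (U = -4 + 162*(1*4 - 2) = -4 + 162*(4 - 2) = -4 + 162*2 = -4 + 324 = 320)
E = -3580791/2215915 (E = 1538/(-949) + 11/2335 = 1538*(-1/949) + 11*(1/2335) = -1538/949 + 11/2335 = -3580791/2215915 ≈ -1.6159)
E/U = -3580791/2215915/320 = -3580791/2215915*1/320 = -3580791/709092800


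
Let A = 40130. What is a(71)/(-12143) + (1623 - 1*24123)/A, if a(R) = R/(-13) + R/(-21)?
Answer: -7449150368/13303251507 ≈ -0.55995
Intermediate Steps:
a(R) = -34*R/273 (a(R) = R*(-1/13) + R*(-1/21) = -R/13 - R/21 = -34*R/273)
a(71)/(-12143) + (1623 - 1*24123)/A = -34/273*71/(-12143) + (1623 - 1*24123)/40130 = -2414/273*(-1/12143) + (1623 - 24123)*(1/40130) = 2414/3315039 - 22500*1/40130 = 2414/3315039 - 2250/4013 = -7449150368/13303251507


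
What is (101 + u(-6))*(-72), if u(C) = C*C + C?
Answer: -9432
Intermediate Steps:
u(C) = C + C² (u(C) = C² + C = C + C²)
(101 + u(-6))*(-72) = (101 - 6*(1 - 6))*(-72) = (101 - 6*(-5))*(-72) = (101 + 30)*(-72) = 131*(-72) = -9432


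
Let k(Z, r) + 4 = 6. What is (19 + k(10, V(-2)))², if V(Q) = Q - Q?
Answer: 441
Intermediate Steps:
V(Q) = 0
k(Z, r) = 2 (k(Z, r) = -4 + 6 = 2)
(19 + k(10, V(-2)))² = (19 + 2)² = 21² = 441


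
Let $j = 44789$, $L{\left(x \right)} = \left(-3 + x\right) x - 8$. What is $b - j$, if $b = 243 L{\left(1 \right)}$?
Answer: $-47219$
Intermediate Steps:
$L{\left(x \right)} = -8 + x \left(-3 + x\right)$ ($L{\left(x \right)} = x \left(-3 + x\right) - 8 = -8 + x \left(-3 + x\right)$)
$b = -2430$ ($b = 243 \left(-8 + 1^{2} - 3\right) = 243 \left(-8 + 1 - 3\right) = 243 \left(-10\right) = -2430$)
$b - j = -2430 - 44789 = -47219$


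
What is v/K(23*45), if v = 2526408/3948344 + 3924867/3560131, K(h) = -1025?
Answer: -3061383563712/1801004677486325 ≈ -0.0016998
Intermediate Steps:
v = 3061383563712/1757077734133 (v = 2526408*(1/3948344) + 3924867*(1/3560131) = 315801/493543 + 3924867/3560131 = 3061383563712/1757077734133 ≈ 1.7423)
v/K(23*45) = (3061383563712/1757077734133)/(-1025) = (3061383563712/1757077734133)*(-1/1025) = -3061383563712/1801004677486325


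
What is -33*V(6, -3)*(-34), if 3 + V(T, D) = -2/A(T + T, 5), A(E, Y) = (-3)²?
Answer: -10846/3 ≈ -3615.3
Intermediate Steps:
A(E, Y) = 9
V(T, D) = -29/9 (V(T, D) = -3 - 2/9 = -29/9)
-33*V(6, -3)*(-34) = -33*(-29/9)*(-34) = (319/3)*(-34) = -10846/3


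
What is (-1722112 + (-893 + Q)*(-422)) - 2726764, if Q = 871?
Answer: -4439592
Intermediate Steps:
(-1722112 + (-893 + Q)*(-422)) - 2726764 = (-1722112 + (-893 + 871)*(-422)) - 2726764 = (-1722112 - 22*(-422)) - 2726764 = (-1722112 + 9284) - 2726764 = -1712828 - 2726764 = -4439592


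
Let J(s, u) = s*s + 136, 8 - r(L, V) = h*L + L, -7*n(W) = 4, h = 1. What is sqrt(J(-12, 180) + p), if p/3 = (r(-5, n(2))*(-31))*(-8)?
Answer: 2*sqrt(3418) ≈ 116.93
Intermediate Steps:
n(W) = -4/7 (n(W) = -1/7*4 = -4/7)
r(L, V) = 8 - 2*L (r(L, V) = 8 - (1*L + L) = 8 - (L + L) = 8 - 2*L)
J(s, u) = 136 + s**2 (J(s, u) = s**2 + 136 = 136 + s**2)
p = 13392 (p = 3*(((8 - 2*(-5))*(-31))*(-8)) = 3*(((8 + 10)*(-31))*(-8)) = 3*((18*(-31))*(-8)) = 3*(-558*(-8)) = 3*4464 = 13392)
sqrt(J(-12, 180) + p) = sqrt((136 + (-12)**2) + 13392) = sqrt((136 + 144) + 13392) = sqrt(280 + 13392) = sqrt(13672) = 2*sqrt(3418)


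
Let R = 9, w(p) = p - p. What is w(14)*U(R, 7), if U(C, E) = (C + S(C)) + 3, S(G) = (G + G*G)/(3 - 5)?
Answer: 0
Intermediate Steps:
w(p) = 0
S(G) = -G/2 - G²/2 (S(G) = (G + G²)/(-2) = (G + G²)*(-½) = -G/2 - G²/2)
U(C, E) = 3 + C - C*(1 + C)/2 (U(C, E) = (C - C*(1 + C)/2) + 3 = 3 + C - C*(1 + C)/2)
w(14)*U(R, 7) = 0*(3 + (½)*9 - ½*9²) = 0*(3 + 9/2 - ½*81) = 0*(3 + 9/2 - 81/2) = 0*(-33) = 0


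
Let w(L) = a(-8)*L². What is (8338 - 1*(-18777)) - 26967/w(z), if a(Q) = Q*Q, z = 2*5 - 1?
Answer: 46845731/1728 ≈ 27110.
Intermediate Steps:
z = 9 (z = 10 - 1 = 9)
a(Q) = Q²
w(L) = 64*L² (w(L) = (-8)²*L² = 64*L²)
(8338 - 1*(-18777)) - 26967/w(z) = (8338 - 1*(-18777)) - 26967/(64*9²) = (8338 + 18777) - 26967/(64*81) = 27115 - 26967/5184 = 27115 - 1*8989/1728 = 27115 - 8989/1728 = 46845731/1728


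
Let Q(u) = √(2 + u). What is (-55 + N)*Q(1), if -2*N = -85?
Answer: -25*√3/2 ≈ -21.651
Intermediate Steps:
N = 85/2 (N = -½*(-85) = 85/2 ≈ 42.500)
(-55 + N)*Q(1) = (-55 + 85/2)*√(2 + 1) = -25*√3/2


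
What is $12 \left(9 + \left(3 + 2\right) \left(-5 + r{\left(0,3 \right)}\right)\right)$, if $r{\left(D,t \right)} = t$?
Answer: $-12$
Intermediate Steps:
$12 \left(9 + \left(3 + 2\right) \left(-5 + r{\left(0,3 \right)}\right)\right) = 12 \left(9 + \left(3 + 2\right) \left(-5 + 3\right)\right) = 12 \left(9 + 5 \left(-2\right)\right) = 12 \left(9 - 10\right) = 12 \left(-1\right) = -12$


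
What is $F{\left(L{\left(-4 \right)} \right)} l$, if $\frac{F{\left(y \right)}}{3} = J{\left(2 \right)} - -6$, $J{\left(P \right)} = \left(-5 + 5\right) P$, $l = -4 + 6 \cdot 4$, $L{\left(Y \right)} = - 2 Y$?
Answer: $360$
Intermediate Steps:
$l = 20$ ($l = -4 + 24 = 20$)
$J{\left(P \right)} = 0$ ($J{\left(P \right)} = 0 P = 0$)
$F{\left(y \right)} = 18$ ($F{\left(y \right)} = 3 \left(0 - -6\right) = 3 \left(0 + 6\right) = 3 \cdot 6 = 18$)
$F{\left(L{\left(-4 \right)} \right)} l = 18 \cdot 20 = 360$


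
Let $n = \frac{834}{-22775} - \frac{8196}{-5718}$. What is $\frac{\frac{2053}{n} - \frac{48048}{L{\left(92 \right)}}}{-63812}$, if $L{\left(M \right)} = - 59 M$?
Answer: $- \frac{60831385254751}{2625136709225632} \approx -0.023173$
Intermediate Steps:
$n = \frac{30315848}{21704575}$ ($n = 834 \left(- \frac{1}{22775}\right) - - \frac{1366}{953} = - \frac{834}{22775} + \frac{1366}{953} = \frac{30315848}{21704575} \approx 1.3967$)
$\frac{\frac{2053}{n} - \frac{48048}{L{\left(92 \right)}}}{-63812} = \frac{\frac{2053}{\frac{30315848}{21704575}} - \frac{48048}{\left(-59\right) 92}}{-63812} = \left(2053 \cdot \frac{21704575}{30315848} - \frac{48048}{-5428}\right) \left(- \frac{1}{63812}\right) = \left(\frac{44559492475}{30315848} - - \frac{12012}{1357}\right) \left(- \frac{1}{63812}\right) = \left(\frac{44559492475}{30315848} + \frac{12012}{1357}\right) \left(- \frac{1}{63812}\right) = \frac{60831385254751}{41138605736} \left(- \frac{1}{63812}\right) = - \frac{60831385254751}{2625136709225632}$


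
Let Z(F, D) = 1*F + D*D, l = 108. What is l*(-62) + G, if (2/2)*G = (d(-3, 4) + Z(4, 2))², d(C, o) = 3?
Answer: -6575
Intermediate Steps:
Z(F, D) = F + D²
G = 121 (G = (3 + (4 + 2²))² = (3 + (4 + 4))² = (3 + 8)² = 11² = 121)
l*(-62) + G = 108*(-62) + 121 = -6696 + 121 = -6575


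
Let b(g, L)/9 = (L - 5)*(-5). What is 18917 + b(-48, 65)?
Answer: 16217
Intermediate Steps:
b(g, L) = 225 - 45*L (b(g, L) = 9*((L - 5)*(-5)) = 9*((-5 + L)*(-5)) = 9*(25 - 5*L) = 225 - 45*L)
18917 + b(-48, 65) = 18917 + (225 - 45*65) = 18917 + (225 - 2925) = 18917 - 2700 = 16217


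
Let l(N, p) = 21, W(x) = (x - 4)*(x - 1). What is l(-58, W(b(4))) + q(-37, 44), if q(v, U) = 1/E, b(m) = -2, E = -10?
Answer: 209/10 ≈ 20.900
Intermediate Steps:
W(x) = (-1 + x)*(-4 + x) (W(x) = (-4 + x)*(-1 + x) = (-1 + x)*(-4 + x))
q(v, U) = -1/10 (q(v, U) = 1/(-10) = -1/10)
l(-58, W(b(4))) + q(-37, 44) = 21 - 1/10 = 209/10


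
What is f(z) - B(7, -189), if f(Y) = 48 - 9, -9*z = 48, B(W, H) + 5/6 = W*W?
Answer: -55/6 ≈ -9.1667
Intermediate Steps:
B(W, H) = -5/6 + W**2 (B(W, H) = -5/6 + W*W = -5/6 + W**2)
z = -16/3 (z = -1/9*48 = -16/3 ≈ -5.3333)
f(Y) = 39
f(z) - B(7, -189) = 39 - (-5/6 + 7**2) = 39 - (-5/6 + 49) = 39 - 1*289/6 = 39 - 289/6 = -55/6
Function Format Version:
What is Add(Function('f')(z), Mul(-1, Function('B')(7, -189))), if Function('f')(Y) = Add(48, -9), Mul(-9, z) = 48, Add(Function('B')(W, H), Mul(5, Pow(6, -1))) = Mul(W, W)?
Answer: Rational(-55, 6) ≈ -9.1667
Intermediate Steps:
Function('B')(W, H) = Add(Rational(-5, 6), Pow(W, 2)) (Function('B')(W, H) = Add(Rational(-5, 6), Mul(W, W)) = Add(Rational(-5, 6), Pow(W, 2)))
z = Rational(-16, 3) (z = Mul(Rational(-1, 9), 48) = Rational(-16, 3) ≈ -5.3333)
Function('f')(Y) = 39
Add(Function('f')(z), Mul(-1, Function('B')(7, -189))) = Add(39, Mul(-1, Add(Rational(-5, 6), Pow(7, 2)))) = Add(39, Mul(-1, Add(Rational(-5, 6), 49))) = Add(39, Mul(-1, Rational(289, 6))) = Add(39, Rational(-289, 6)) = Rational(-55, 6)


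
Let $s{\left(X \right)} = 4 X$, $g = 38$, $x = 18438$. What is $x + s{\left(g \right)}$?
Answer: $18590$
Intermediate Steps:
$x + s{\left(g \right)} = 18438 + 4 \cdot 38 = 18438 + 152 = 18590$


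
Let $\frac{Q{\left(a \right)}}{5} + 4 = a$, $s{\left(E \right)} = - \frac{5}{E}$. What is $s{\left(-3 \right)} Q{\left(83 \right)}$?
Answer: $\frac{1975}{3} \approx 658.33$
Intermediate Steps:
$Q{\left(a \right)} = -20 + 5 a$
$s{\left(-3 \right)} Q{\left(83 \right)} = - \frac{5}{-3} \left(-20 + 5 \cdot 83\right) = \left(-5\right) \left(- \frac{1}{3}\right) \left(-20 + 415\right) = \frac{5}{3} \cdot 395 = \frac{1975}{3}$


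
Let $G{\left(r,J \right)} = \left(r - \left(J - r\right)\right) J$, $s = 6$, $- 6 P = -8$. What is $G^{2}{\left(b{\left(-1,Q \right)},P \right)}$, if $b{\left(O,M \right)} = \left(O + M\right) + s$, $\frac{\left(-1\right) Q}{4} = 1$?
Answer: $\frac{64}{81} \approx 0.79012$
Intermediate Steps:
$Q = -4$ ($Q = \left(-4\right) 1 = -4$)
$P = \frac{4}{3}$ ($P = \left(- \frac{1}{6}\right) \left(-8\right) = \frac{4}{3} \approx 1.3333$)
$b{\left(O,M \right)} = 6 + M + O$ ($b{\left(O,M \right)} = \left(O + M\right) + 6 = \left(M + O\right) + 6 = 6 + M + O$)
$G{\left(r,J \right)} = J \left(- J + 2 r\right)$ ($G{\left(r,J \right)} = \left(- J + 2 r\right) J = J \left(- J + 2 r\right)$)
$G^{2}{\left(b{\left(-1,Q \right)},P \right)} = \left(\frac{4 \left(\left(-1\right) \frac{4}{3} + 2 \left(6 - 4 - 1\right)\right)}{3}\right)^{2} = \left(\frac{4 \left(- \frac{4}{3} + 2 \cdot 1\right)}{3}\right)^{2} = \left(\frac{4 \left(- \frac{4}{3} + 2\right)}{3}\right)^{2} = \left(\frac{4}{3} \cdot \frac{2}{3}\right)^{2} = \left(\frac{8}{9}\right)^{2} = \frac{64}{81}$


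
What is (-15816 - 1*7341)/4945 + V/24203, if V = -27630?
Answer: -697099221/119683835 ≈ -5.8245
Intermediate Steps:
(-15816 - 1*7341)/4945 + V/24203 = (-15816 - 1*7341)/4945 - 27630/24203 = (-15816 - 7341)*(1/4945) - 27630*1/24203 = -23157*1/4945 - 27630/24203 = -23157/4945 - 27630/24203 = -697099221/119683835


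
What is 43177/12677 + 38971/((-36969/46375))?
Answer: -22909293934112/468656013 ≈ -48883.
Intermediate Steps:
43177/12677 + 38971/((-36969/46375)) = 43177*(1/12677) + 38971/((-36969*1/46375)) = 43177/12677 + 38971/(-36969/46375) = 43177/12677 + 38971*(-46375/36969) = 43177/12677 - 1807280125/36969 = -22909293934112/468656013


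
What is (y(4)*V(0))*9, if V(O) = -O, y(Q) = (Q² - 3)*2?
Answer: 0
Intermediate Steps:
y(Q) = -6 + 2*Q² (y(Q) = (-3 + Q²)*2 = -6 + 2*Q²)
(y(4)*V(0))*9 = ((-6 + 2*4²)*(-1*0))*9 = ((-6 + 2*16)*0)*9 = ((-6 + 32)*0)*9 = (26*0)*9 = 0*9 = 0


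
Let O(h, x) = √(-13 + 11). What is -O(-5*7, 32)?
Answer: -I*√2 ≈ -1.4142*I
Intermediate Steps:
O(h, x) = I*√2 (O(h, x) = √(-2) = I*√2)
-O(-5*7, 32) = -I*√2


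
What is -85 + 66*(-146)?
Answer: -9721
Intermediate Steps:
-85 + 66*(-146) = -85 - 9636 = -9721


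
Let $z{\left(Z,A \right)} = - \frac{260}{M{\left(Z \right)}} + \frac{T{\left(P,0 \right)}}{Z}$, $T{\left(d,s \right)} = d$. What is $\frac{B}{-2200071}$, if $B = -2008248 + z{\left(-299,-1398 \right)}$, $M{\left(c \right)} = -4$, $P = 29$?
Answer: $\frac{600446746}{657821229} \approx 0.91278$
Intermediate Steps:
$z{\left(Z,A \right)} = 65 + \frac{29}{Z}$ ($z{\left(Z,A \right)} = - \frac{260}{-4} + \frac{29}{Z} = \left(-260\right) \left(- \frac{1}{4}\right) + \frac{29}{Z} = 65 + \frac{29}{Z}$)
$B = - \frac{600446746}{299}$ ($B = -2008248 + \left(65 + \frac{29}{-299}\right) = -2008248 + \left(65 + 29 \left(- \frac{1}{299}\right)\right) = -2008248 + \left(65 - \frac{29}{299}\right) = -2008248 + \frac{19406}{299} = - \frac{600446746}{299} \approx -2.0082 \cdot 10^{6}$)
$\frac{B}{-2200071} = - \frac{600446746}{299 \left(-2200071\right)} = \left(- \frac{600446746}{299}\right) \left(- \frac{1}{2200071}\right) = \frac{600446746}{657821229}$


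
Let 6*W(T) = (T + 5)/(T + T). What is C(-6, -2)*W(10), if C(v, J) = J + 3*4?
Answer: 5/4 ≈ 1.2500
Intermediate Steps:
C(v, J) = 12 + J (C(v, J) = J + 12 = 12 + J)
W(T) = (5 + T)/(12*T) (W(T) = ((T + 5)/(T + T))/6 = ((5 + T)/((2*T)))/6 = ((5 + T)*(1/(2*T)))/6 = ((5 + T)/(2*T))/6 = (5 + T)/(12*T))
C(-6, -2)*W(10) = (12 - 2)*((1/12)*(5 + 10)/10) = 10*((1/12)*(1/10)*15) = 10*(1/8) = 5/4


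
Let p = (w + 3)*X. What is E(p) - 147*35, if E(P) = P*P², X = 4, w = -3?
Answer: -5145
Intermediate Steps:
p = 0 (p = (-3 + 3)*4 = 0*4 = 0)
E(P) = P³
E(p) - 147*35 = 0³ - 147*35 = 0 - 5145 = -5145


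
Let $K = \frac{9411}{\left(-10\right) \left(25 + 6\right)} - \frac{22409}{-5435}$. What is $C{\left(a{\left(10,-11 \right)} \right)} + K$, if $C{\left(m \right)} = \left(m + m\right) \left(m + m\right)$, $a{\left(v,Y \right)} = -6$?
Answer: $\frac{39683281}{336970} \approx 117.77$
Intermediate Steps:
$C{\left(m \right)} = 4 m^{2}$ ($C{\left(m \right)} = 2 m 2 m = 4 m^{2}$)
$K = - \frac{8840399}{336970}$ ($K = \frac{9411}{\left(-10\right) 31} - - \frac{22409}{5435} = \frac{9411}{-310} + \frac{22409}{5435} = 9411 \left(- \frac{1}{310}\right) + \frac{22409}{5435} = - \frac{9411}{310} + \frac{22409}{5435} = - \frac{8840399}{336970} \approx -26.235$)
$C{\left(a{\left(10,-11 \right)} \right)} + K = 4 \left(-6\right)^{2} - \frac{8840399}{336970} = 4 \cdot 36 - \frac{8840399}{336970} = 144 - \frac{8840399}{336970} = \frac{39683281}{336970}$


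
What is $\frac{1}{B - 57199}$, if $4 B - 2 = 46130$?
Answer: $- \frac{1}{45666} \approx -2.1898 \cdot 10^{-5}$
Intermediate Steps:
$B = 11533$ ($B = \frac{1}{2} + \frac{1}{4} \cdot 46130 = \frac{1}{2} + \frac{23065}{2} = 11533$)
$\frac{1}{B - 57199} = \frac{1}{11533 - 57199} = \frac{1}{-45666} = - \frac{1}{45666}$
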